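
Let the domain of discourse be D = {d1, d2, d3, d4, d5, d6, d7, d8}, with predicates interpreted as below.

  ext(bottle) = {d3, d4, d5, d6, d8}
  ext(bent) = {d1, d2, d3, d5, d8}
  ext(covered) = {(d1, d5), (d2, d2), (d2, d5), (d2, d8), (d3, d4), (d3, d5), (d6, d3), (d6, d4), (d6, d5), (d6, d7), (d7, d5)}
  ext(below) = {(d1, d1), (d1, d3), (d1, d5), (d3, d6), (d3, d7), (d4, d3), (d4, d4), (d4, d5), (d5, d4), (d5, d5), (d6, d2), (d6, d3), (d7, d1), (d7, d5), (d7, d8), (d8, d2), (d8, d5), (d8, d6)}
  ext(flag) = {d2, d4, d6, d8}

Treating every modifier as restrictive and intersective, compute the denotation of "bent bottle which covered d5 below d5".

⟦which covered d5⟧ = {x : ⟨x, d5⟩ ∈ ⟦covered⟧} = {d1, d2, d3, d6, d7}
⟦below d5⟧ = {x : ⟨x, d5⟩ ∈ ⟦below⟧} = {d1, d4, d5, d7, d8}
⟦bottle⟧ = {d3, d4, d5, d6, d8}
… ∩ ⟦which covered d5⟧ = {d3, d4, d5, d6, d8} ∩ {d1, d2, d3, d6, d7} = {d3, d6}
… ∩ ⟦below d5⟧ = {d3, d6} ∩ {d1, d4, d5, d7, d8} = ∅
… ∩ ⟦bent⟧ = ∅ ∩ {d1, d2, d3, d5, d8} = ∅
So ⟦bent bottle which covered d5 below d5⟧ = ∅.

∅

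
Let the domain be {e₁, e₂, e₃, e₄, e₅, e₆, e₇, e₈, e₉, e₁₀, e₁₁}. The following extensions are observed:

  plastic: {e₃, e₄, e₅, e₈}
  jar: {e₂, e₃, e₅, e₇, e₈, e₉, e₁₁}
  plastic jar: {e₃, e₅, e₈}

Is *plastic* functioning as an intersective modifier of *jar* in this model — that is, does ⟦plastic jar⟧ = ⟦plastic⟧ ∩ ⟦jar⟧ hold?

yes

⟦plastic⟧ ∩ ⟦jar⟧ = {e₃, e₄, e₅, e₈} ∩ {e₂, e₃, e₅, e₇, e₈, e₉, e₁₁} = {e₃, e₅, e₈}
Observed ⟦plastic jar⟧ = {e₃, e₅, e₈}.
These coincide, so the modifier is intersective here.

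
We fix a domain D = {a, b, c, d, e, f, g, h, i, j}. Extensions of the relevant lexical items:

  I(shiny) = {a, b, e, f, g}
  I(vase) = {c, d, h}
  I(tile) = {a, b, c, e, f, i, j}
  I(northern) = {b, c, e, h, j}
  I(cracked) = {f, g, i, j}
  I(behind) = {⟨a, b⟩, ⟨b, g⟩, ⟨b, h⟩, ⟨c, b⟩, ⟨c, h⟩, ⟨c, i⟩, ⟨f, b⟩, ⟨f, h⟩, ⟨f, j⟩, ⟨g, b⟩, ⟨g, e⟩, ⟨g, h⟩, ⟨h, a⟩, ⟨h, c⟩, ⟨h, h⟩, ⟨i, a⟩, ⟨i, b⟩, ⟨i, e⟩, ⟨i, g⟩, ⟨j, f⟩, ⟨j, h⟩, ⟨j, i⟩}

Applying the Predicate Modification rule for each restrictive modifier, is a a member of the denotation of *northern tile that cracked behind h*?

⟦that cracked⟧ = ⟦cracked⟧ = {f, g, i, j}
⟦behind h⟧ = {x : ⟨x, h⟩ ∈ ⟦behind⟧} = {b, c, f, g, h, j}
⟦tile⟧ = {a, b, c, e, f, i, j}
… ∩ ⟦that cracked⟧ = {a, b, c, e, f, i, j} ∩ {f, g, i, j} = {f, i, j}
… ∩ ⟦behind h⟧ = {f, i, j} ∩ {b, c, f, g, h, j} = {f, j}
… ∩ ⟦northern⟧ = {f, j} ∩ {b, c, e, h, j} = {j}
⟦northern tile that cracked behind h⟧ = {j}; a ∉ this set.

no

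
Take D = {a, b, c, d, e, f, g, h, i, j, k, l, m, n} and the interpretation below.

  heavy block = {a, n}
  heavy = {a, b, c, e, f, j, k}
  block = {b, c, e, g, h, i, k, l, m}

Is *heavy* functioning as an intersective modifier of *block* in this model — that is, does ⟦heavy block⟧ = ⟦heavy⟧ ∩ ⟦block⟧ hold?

no

⟦heavy⟧ ∩ ⟦block⟧ = {a, b, c, e, f, j, k} ∩ {b, c, e, g, h, i, k, l, m} = {b, c, e, k}
Observed ⟦heavy block⟧ = {a, n}.
These differ, so the modifier is not intersective in this model.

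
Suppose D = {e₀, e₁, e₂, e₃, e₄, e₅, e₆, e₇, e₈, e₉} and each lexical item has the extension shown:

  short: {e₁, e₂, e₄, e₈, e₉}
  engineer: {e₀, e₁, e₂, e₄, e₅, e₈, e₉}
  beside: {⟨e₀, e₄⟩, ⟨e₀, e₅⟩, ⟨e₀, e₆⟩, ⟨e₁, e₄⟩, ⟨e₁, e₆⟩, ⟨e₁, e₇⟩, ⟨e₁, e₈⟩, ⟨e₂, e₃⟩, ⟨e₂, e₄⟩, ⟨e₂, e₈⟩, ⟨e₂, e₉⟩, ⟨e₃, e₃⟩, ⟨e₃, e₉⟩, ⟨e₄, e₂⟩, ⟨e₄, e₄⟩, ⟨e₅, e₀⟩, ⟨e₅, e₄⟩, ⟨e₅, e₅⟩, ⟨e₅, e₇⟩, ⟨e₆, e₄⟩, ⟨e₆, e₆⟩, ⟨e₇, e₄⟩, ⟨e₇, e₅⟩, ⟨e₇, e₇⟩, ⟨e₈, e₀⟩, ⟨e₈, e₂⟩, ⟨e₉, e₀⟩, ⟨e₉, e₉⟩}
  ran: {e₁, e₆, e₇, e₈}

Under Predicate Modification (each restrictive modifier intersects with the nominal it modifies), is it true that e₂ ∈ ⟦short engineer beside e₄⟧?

yes

⟦beside e₄⟧ = {x : ⟨x, e₄⟩ ∈ ⟦beside⟧} = {e₀, e₁, e₂, e₄, e₅, e₆, e₇}
⟦engineer⟧ = {e₀, e₁, e₂, e₄, e₅, e₈, e₉}
… ∩ ⟦beside e₄⟧ = {e₀, e₁, e₂, e₄, e₅, e₈, e₉} ∩ {e₀, e₁, e₂, e₄, e₅, e₆, e₇} = {e₀, e₁, e₂, e₄, e₅}
… ∩ ⟦short⟧ = {e₀, e₁, e₂, e₄, e₅} ∩ {e₁, e₂, e₄, e₈, e₉} = {e₁, e₂, e₄}
⟦short engineer beside e₄⟧ = {e₁, e₂, e₄}; e₂ ∈ this set.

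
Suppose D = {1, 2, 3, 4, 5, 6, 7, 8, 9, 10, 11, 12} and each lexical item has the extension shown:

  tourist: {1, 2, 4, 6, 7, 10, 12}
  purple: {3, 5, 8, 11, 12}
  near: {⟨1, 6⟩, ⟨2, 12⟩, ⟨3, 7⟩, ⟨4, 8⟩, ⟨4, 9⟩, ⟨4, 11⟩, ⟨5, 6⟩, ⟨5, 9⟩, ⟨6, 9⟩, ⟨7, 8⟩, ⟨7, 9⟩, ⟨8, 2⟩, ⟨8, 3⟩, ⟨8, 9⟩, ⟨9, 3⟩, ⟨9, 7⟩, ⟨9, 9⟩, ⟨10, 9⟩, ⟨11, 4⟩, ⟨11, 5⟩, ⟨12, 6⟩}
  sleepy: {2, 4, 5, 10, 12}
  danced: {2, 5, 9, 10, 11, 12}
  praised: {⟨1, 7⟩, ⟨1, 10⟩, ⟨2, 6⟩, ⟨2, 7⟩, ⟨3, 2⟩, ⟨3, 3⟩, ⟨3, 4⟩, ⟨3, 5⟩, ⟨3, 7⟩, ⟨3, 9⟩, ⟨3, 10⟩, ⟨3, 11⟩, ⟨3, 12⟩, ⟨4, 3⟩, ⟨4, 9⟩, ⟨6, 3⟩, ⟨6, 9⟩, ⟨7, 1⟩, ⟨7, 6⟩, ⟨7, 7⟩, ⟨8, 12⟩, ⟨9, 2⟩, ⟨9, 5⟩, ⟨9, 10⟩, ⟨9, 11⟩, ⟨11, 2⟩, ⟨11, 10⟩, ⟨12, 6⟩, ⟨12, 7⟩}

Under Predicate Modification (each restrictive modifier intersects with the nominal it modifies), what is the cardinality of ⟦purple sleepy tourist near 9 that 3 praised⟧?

⟦near 9⟧ = {x : ⟨x, 9⟩ ∈ ⟦near⟧} = {4, 5, 6, 7, 8, 9, 10}
⟦that 3 praised⟧ = {x : ⟨3, x⟩ ∈ ⟦praised⟧} = {2, 3, 4, 5, 7, 9, 10, 11, 12}
⟦tourist⟧ = {1, 2, 4, 6, 7, 10, 12}
… ∩ ⟦near 9⟧ = {1, 2, 4, 6, 7, 10, 12} ∩ {4, 5, 6, 7, 8, 9, 10} = {4, 6, 7, 10}
… ∩ ⟦that 3 praised⟧ = {4, 6, 7, 10} ∩ {2, 3, 4, 5, 7, 9, 10, 11, 12} = {4, 7, 10}
… ∩ ⟦purple⟧ = {4, 7, 10} ∩ {3, 5, 8, 11, 12} = ∅
… ∩ ⟦sleepy⟧ = ∅ ∩ {2, 4, 5, 10, 12} = ∅
⟦purple sleepy tourist near 9 that 3 praised⟧ = ∅, so the cardinality is 0.

0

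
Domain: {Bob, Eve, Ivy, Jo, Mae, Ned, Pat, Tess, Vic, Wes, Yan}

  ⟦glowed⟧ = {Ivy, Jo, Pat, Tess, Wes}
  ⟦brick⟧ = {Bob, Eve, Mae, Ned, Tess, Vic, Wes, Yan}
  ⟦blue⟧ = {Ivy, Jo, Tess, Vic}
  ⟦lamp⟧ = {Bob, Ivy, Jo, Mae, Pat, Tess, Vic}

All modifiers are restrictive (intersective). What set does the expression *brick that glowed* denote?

{Tess, Wes}

⟦that glowed⟧ = ⟦glowed⟧ = {Ivy, Jo, Pat, Tess, Wes}
⟦brick⟧ = {Bob, Eve, Mae, Ned, Tess, Vic, Wes, Yan}
… ∩ ⟦that glowed⟧ = {Bob, Eve, Mae, Ned, Tess, Vic, Wes, Yan} ∩ {Ivy, Jo, Pat, Tess, Wes} = {Tess, Wes}
So ⟦brick that glowed⟧ = {Tess, Wes}.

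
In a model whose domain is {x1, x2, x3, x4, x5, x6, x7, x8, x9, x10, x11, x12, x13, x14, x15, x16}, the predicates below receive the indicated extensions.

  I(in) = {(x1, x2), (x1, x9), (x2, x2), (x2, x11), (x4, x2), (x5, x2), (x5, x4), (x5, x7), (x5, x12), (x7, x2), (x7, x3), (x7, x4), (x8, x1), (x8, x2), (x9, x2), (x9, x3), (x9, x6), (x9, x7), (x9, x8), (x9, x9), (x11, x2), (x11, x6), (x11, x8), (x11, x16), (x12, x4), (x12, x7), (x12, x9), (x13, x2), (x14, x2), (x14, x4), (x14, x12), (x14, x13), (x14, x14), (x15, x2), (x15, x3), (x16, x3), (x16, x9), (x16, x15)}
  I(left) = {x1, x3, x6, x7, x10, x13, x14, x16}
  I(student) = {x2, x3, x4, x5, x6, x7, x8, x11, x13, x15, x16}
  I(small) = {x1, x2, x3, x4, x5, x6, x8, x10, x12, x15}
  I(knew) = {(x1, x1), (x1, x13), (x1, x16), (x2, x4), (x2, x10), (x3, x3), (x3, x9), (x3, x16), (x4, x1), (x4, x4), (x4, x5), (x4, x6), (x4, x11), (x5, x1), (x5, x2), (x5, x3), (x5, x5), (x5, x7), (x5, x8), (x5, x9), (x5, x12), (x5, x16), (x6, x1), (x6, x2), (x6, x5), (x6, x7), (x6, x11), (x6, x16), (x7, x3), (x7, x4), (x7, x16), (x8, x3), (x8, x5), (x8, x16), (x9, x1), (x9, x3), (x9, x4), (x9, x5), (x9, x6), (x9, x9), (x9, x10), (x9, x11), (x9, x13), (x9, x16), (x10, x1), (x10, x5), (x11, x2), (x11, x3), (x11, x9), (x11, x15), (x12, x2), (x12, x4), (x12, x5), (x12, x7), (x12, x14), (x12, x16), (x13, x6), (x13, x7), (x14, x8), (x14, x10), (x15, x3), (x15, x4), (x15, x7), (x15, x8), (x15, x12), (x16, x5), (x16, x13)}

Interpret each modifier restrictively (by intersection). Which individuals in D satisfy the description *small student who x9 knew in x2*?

{x4, x5}

⟦who x9 knew⟧ = {x : ⟨x9, x⟩ ∈ ⟦knew⟧} = {x1, x3, x4, x5, x6, x9, x10, x11, x13, x16}
⟦in x2⟧ = {x : ⟨x, x2⟩ ∈ ⟦in⟧} = {x1, x2, x4, x5, x7, x8, x9, x11, x13, x14, x15}
⟦student⟧ = {x2, x3, x4, x5, x6, x7, x8, x11, x13, x15, x16}
… ∩ ⟦who x9 knew⟧ = {x2, x3, x4, x5, x6, x7, x8, x11, x13, x15, x16} ∩ {x1, x3, x4, x5, x6, x9, x10, x11, x13, x16} = {x3, x4, x5, x6, x11, x13, x16}
… ∩ ⟦in x2⟧ = {x3, x4, x5, x6, x11, x13, x16} ∩ {x1, x2, x4, x5, x7, x8, x9, x11, x13, x14, x15} = {x4, x5, x11, x13}
… ∩ ⟦small⟧ = {x4, x5, x11, x13} ∩ {x1, x2, x3, x4, x5, x6, x8, x10, x12, x15} = {x4, x5}
So ⟦small student who x9 knew in x2⟧ = {x4, x5}.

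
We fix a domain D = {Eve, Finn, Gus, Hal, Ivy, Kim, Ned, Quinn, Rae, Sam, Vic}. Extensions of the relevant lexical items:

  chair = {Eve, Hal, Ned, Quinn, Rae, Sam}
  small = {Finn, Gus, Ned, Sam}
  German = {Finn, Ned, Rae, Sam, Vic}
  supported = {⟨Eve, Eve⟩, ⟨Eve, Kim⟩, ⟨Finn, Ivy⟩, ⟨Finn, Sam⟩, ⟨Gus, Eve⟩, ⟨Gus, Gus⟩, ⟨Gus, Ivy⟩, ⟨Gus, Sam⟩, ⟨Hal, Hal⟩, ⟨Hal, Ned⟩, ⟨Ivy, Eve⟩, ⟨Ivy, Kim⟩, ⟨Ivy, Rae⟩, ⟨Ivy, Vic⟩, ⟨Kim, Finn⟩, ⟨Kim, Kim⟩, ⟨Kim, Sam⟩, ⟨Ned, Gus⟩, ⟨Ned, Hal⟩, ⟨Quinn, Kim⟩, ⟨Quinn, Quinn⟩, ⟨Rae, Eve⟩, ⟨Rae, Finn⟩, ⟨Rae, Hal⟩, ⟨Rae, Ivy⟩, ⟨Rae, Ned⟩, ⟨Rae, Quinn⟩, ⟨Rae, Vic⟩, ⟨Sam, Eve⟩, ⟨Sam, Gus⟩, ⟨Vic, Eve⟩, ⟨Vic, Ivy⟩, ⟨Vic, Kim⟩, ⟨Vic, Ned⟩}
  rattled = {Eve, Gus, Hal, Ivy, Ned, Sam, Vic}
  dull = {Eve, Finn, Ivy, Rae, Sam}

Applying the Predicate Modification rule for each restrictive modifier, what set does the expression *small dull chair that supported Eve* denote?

⟦that supported Eve⟧ = {x : ⟨x, Eve⟩ ∈ ⟦supported⟧} = {Eve, Gus, Ivy, Rae, Sam, Vic}
⟦chair⟧ = {Eve, Hal, Ned, Quinn, Rae, Sam}
… ∩ ⟦that supported Eve⟧ = {Eve, Hal, Ned, Quinn, Rae, Sam} ∩ {Eve, Gus, Ivy, Rae, Sam, Vic} = {Eve, Rae, Sam}
… ∩ ⟦small⟧ = {Eve, Rae, Sam} ∩ {Finn, Gus, Ned, Sam} = {Sam}
… ∩ ⟦dull⟧ = {Sam} ∩ {Eve, Finn, Ivy, Rae, Sam} = {Sam}
So ⟦small dull chair that supported Eve⟧ = {Sam}.

{Sam}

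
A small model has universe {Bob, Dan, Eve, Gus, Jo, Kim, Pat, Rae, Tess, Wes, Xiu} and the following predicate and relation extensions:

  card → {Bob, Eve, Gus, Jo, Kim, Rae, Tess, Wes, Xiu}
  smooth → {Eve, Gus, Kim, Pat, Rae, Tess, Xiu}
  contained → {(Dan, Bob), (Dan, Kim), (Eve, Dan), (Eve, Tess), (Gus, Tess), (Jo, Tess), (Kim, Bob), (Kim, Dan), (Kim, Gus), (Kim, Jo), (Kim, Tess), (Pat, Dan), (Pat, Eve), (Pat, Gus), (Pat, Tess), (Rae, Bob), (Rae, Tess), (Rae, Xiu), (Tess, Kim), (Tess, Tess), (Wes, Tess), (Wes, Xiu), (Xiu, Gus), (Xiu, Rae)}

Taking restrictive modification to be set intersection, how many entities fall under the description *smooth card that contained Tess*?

5

⟦that contained Tess⟧ = {x : ⟨x, Tess⟩ ∈ ⟦contained⟧} = {Eve, Gus, Jo, Kim, Pat, Rae, Tess, Wes}
⟦card⟧ = {Bob, Eve, Gus, Jo, Kim, Rae, Tess, Wes, Xiu}
… ∩ ⟦that contained Tess⟧ = {Bob, Eve, Gus, Jo, Kim, Rae, Tess, Wes, Xiu} ∩ {Eve, Gus, Jo, Kim, Pat, Rae, Tess, Wes} = {Eve, Gus, Jo, Kim, Rae, Tess, Wes}
… ∩ ⟦smooth⟧ = {Eve, Gus, Jo, Kim, Rae, Tess, Wes} ∩ {Eve, Gus, Kim, Pat, Rae, Tess, Xiu} = {Eve, Gus, Kim, Rae, Tess}
⟦smooth card that contained Tess⟧ = {Eve, Gus, Kim, Rae, Tess}, so the cardinality is 5.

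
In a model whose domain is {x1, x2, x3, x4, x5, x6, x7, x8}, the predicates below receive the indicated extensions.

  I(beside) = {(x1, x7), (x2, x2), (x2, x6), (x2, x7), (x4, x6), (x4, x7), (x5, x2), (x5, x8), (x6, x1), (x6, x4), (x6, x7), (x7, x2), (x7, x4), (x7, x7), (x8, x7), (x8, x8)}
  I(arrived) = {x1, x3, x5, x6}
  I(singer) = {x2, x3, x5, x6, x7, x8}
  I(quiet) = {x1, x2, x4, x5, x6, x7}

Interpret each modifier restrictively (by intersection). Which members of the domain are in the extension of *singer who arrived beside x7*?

⟦who arrived⟧ = ⟦arrived⟧ = {x1, x3, x5, x6}
⟦beside x7⟧ = {x : ⟨x, x7⟩ ∈ ⟦beside⟧} = {x1, x2, x4, x6, x7, x8}
⟦singer⟧ = {x2, x3, x5, x6, x7, x8}
… ∩ ⟦who arrived⟧ = {x2, x3, x5, x6, x7, x8} ∩ {x1, x3, x5, x6} = {x3, x5, x6}
… ∩ ⟦beside x7⟧ = {x3, x5, x6} ∩ {x1, x2, x4, x6, x7, x8} = {x6}
So ⟦singer who arrived beside x7⟧ = {x6}.

{x6}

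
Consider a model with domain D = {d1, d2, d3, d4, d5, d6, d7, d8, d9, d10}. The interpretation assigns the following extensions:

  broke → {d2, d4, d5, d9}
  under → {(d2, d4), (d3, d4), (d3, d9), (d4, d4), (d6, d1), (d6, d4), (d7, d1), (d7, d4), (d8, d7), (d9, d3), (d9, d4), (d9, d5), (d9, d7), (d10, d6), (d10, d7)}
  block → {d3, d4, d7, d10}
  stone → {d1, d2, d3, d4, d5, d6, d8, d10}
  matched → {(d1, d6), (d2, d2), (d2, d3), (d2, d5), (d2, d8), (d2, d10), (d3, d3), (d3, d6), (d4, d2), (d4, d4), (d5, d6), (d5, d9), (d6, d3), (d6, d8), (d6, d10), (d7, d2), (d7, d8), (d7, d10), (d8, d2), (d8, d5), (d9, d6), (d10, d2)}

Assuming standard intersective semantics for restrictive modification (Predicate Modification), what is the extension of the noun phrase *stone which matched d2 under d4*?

⟦which matched d2⟧ = {x : ⟨x, d2⟩ ∈ ⟦matched⟧} = {d2, d4, d7, d8, d10}
⟦under d4⟧ = {x : ⟨x, d4⟩ ∈ ⟦under⟧} = {d2, d3, d4, d6, d7, d9}
⟦stone⟧ = {d1, d2, d3, d4, d5, d6, d8, d10}
… ∩ ⟦which matched d2⟧ = {d1, d2, d3, d4, d5, d6, d8, d10} ∩ {d2, d4, d7, d8, d10} = {d2, d4, d8, d10}
… ∩ ⟦under d4⟧ = {d2, d4, d8, d10} ∩ {d2, d3, d4, d6, d7, d9} = {d2, d4}
So ⟦stone which matched d2 under d4⟧ = {d2, d4}.

{d2, d4}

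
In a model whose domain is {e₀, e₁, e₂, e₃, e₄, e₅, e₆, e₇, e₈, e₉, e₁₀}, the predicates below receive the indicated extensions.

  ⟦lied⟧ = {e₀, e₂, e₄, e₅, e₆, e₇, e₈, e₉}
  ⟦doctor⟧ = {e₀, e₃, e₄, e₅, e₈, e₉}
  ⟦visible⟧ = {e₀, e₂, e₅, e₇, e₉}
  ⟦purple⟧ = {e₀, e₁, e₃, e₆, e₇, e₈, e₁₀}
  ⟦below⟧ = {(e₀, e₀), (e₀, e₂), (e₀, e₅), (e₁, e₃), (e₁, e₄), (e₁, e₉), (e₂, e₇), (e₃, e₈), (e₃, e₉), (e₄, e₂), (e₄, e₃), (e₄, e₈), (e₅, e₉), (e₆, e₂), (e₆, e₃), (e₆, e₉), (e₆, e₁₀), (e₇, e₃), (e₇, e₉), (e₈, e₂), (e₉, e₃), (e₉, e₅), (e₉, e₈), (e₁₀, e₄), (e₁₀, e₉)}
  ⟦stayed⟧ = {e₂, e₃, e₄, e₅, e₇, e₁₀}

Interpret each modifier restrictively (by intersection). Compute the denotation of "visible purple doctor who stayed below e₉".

{}

⟦who stayed⟧ = ⟦stayed⟧ = {e₂, e₃, e₄, e₅, e₇, e₁₀}
⟦below e₉⟧ = {x : ⟨x, e₉⟩ ∈ ⟦below⟧} = {e₁, e₃, e₅, e₆, e₇, e₁₀}
⟦doctor⟧ = {e₀, e₃, e₄, e₅, e₈, e₉}
… ∩ ⟦who stayed⟧ = {e₀, e₃, e₄, e₅, e₈, e₉} ∩ {e₂, e₃, e₄, e₅, e₇, e₁₀} = {e₃, e₄, e₅}
… ∩ ⟦below e₉⟧ = {e₃, e₄, e₅} ∩ {e₁, e₃, e₅, e₆, e₇, e₁₀} = {e₃, e₅}
… ∩ ⟦visible⟧ = {e₃, e₅} ∩ {e₀, e₂, e₅, e₇, e₉} = {e₅}
… ∩ ⟦purple⟧ = {e₅} ∩ {e₀, e₁, e₃, e₆, e₇, e₈, e₁₀} = ∅
So ⟦visible purple doctor who stayed below e₉⟧ = {}.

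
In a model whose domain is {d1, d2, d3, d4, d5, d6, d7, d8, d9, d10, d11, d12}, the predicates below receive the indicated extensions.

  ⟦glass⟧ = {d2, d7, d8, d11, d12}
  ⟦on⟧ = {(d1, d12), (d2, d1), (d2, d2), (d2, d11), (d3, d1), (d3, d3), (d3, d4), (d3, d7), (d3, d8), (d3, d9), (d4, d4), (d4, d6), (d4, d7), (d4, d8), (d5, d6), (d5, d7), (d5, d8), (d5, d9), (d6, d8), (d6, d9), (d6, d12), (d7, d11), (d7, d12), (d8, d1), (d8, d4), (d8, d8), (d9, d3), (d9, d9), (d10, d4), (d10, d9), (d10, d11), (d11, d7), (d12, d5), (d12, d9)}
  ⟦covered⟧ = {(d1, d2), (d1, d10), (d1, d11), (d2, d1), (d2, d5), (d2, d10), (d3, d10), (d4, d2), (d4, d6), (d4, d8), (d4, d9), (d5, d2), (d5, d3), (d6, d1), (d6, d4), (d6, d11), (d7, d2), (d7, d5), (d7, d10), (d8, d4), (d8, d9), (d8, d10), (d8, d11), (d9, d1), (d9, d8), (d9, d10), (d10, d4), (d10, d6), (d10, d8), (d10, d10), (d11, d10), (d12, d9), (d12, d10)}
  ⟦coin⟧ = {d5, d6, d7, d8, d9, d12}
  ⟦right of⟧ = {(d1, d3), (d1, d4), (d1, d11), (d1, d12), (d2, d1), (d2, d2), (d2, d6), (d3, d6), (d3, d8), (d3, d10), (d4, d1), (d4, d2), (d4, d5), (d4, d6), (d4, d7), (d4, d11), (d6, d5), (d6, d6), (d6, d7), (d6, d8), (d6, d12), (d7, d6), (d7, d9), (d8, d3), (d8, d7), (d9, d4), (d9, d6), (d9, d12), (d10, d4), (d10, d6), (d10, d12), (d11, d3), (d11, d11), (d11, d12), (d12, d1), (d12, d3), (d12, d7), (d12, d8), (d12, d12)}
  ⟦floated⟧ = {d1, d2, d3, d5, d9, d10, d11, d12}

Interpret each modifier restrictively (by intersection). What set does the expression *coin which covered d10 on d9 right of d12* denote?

{d9, d12}

⟦which covered d10⟧ = {x : ⟨x, d10⟩ ∈ ⟦covered⟧} = {d1, d2, d3, d7, d8, d9, d10, d11, d12}
⟦on d9⟧ = {x : ⟨x, d9⟩ ∈ ⟦on⟧} = {d3, d5, d6, d9, d10, d12}
⟦right of d12⟧ = {x : ⟨x, d12⟩ ∈ ⟦right of⟧} = {d1, d6, d9, d10, d11, d12}
⟦coin⟧ = {d5, d6, d7, d8, d9, d12}
… ∩ ⟦which covered d10⟧ = {d5, d6, d7, d8, d9, d12} ∩ {d1, d2, d3, d7, d8, d9, d10, d11, d12} = {d7, d8, d9, d12}
… ∩ ⟦on d9⟧ = {d7, d8, d9, d12} ∩ {d3, d5, d6, d9, d10, d12} = {d9, d12}
… ∩ ⟦right of d12⟧ = {d9, d12} ∩ {d1, d6, d9, d10, d11, d12} = {d9, d12}
So ⟦coin which covered d10 on d9 right of d12⟧ = {d9, d12}.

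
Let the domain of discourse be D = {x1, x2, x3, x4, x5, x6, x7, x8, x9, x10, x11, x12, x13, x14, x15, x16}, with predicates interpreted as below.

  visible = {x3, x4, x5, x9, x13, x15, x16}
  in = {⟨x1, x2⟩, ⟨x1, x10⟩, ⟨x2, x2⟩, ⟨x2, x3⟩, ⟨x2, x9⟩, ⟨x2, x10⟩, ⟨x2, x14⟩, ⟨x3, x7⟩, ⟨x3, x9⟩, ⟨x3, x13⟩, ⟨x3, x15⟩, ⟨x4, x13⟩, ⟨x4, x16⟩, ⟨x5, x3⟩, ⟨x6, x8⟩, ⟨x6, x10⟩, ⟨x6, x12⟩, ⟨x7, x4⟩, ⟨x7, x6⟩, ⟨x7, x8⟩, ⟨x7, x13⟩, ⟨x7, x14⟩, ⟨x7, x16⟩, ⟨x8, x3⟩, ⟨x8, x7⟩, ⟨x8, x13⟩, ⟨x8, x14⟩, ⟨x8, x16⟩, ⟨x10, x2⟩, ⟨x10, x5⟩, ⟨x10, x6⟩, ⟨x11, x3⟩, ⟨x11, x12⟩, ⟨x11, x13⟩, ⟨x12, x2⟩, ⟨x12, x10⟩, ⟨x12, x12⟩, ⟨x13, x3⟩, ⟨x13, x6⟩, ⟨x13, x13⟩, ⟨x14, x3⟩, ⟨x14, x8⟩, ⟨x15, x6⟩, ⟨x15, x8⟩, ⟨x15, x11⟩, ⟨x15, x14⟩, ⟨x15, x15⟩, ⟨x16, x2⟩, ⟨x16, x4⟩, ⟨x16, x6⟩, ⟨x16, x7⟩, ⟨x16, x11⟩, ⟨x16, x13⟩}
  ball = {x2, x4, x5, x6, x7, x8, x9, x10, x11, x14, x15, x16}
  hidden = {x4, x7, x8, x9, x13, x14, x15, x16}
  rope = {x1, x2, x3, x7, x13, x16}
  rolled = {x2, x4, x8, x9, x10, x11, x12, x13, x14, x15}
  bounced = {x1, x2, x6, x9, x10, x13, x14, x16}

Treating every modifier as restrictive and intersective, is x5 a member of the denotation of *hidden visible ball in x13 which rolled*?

⟦in x13⟧ = {x : ⟨x, x13⟩ ∈ ⟦in⟧} = {x3, x4, x7, x8, x11, x13, x16}
⟦which rolled⟧ = ⟦rolled⟧ = {x2, x4, x8, x9, x10, x11, x12, x13, x14, x15}
⟦ball⟧ = {x2, x4, x5, x6, x7, x8, x9, x10, x11, x14, x15, x16}
… ∩ ⟦in x13⟧ = {x2, x4, x5, x6, x7, x8, x9, x10, x11, x14, x15, x16} ∩ {x3, x4, x7, x8, x11, x13, x16} = {x4, x7, x8, x11, x16}
… ∩ ⟦which rolled⟧ = {x4, x7, x8, x11, x16} ∩ {x2, x4, x8, x9, x10, x11, x12, x13, x14, x15} = {x4, x8, x11}
… ∩ ⟦hidden⟧ = {x4, x8, x11} ∩ {x4, x7, x8, x9, x13, x14, x15, x16} = {x4, x8}
… ∩ ⟦visible⟧ = {x4, x8} ∩ {x3, x4, x5, x9, x13, x15, x16} = {x4}
⟦hidden visible ball in x13 which rolled⟧ = {x4}; x5 ∉ this set.

no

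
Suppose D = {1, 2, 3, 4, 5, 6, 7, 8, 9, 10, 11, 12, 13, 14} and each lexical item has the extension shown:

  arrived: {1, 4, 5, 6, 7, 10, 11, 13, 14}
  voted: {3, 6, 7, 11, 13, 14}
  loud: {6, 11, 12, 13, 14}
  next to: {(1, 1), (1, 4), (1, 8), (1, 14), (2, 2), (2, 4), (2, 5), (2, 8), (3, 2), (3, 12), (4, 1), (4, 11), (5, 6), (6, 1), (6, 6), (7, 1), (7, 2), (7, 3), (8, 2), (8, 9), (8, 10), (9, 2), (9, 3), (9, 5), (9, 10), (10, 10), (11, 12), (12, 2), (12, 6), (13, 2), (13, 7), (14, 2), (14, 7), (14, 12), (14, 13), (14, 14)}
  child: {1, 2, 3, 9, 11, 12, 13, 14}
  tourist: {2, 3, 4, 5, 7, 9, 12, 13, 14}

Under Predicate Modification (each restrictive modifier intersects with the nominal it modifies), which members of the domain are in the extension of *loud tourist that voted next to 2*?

⟦that voted⟧ = ⟦voted⟧ = {3, 6, 7, 11, 13, 14}
⟦next to 2⟧ = {x : ⟨x, 2⟩ ∈ ⟦next to⟧} = {2, 3, 7, 8, 9, 12, 13, 14}
⟦tourist⟧ = {2, 3, 4, 5, 7, 9, 12, 13, 14}
… ∩ ⟦that voted⟧ = {2, 3, 4, 5, 7, 9, 12, 13, 14} ∩ {3, 6, 7, 11, 13, 14} = {3, 7, 13, 14}
… ∩ ⟦next to 2⟧ = {3, 7, 13, 14} ∩ {2, 3, 7, 8, 9, 12, 13, 14} = {3, 7, 13, 14}
… ∩ ⟦loud⟧ = {3, 7, 13, 14} ∩ {6, 11, 12, 13, 14} = {13, 14}
So ⟦loud tourist that voted next to 2⟧ = {13, 14}.

{13, 14}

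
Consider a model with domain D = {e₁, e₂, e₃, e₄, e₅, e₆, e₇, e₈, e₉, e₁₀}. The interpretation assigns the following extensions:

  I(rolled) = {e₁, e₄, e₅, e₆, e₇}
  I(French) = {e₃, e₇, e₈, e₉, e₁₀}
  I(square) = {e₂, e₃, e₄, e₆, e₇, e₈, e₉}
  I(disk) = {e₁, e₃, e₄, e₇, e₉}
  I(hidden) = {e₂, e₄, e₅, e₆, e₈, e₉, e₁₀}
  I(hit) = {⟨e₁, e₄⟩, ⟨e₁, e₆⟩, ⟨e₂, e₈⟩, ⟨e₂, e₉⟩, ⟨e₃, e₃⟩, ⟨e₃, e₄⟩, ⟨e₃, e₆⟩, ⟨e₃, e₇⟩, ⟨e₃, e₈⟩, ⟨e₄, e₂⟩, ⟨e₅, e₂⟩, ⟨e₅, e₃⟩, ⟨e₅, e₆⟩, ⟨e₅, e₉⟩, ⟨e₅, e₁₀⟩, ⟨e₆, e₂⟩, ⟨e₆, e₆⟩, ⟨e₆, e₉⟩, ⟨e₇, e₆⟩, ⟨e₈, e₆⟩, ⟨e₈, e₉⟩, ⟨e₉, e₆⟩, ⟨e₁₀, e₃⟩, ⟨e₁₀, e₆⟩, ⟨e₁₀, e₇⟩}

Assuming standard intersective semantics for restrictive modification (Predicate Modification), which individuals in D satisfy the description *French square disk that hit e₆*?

⟦that hit e₆⟧ = {x : ⟨x, e₆⟩ ∈ ⟦hit⟧} = {e₁, e₃, e₅, e₆, e₇, e₈, e₉, e₁₀}
⟦disk⟧ = {e₁, e₃, e₄, e₇, e₉}
… ∩ ⟦that hit e₆⟧ = {e₁, e₃, e₄, e₇, e₉} ∩ {e₁, e₃, e₅, e₆, e₇, e₈, e₉, e₁₀} = {e₁, e₃, e₇, e₉}
… ∩ ⟦French⟧ = {e₁, e₃, e₇, e₉} ∩ {e₃, e₇, e₈, e₉, e₁₀} = {e₃, e₇, e₉}
… ∩ ⟦square⟧ = {e₃, e₇, e₉} ∩ {e₂, e₃, e₄, e₆, e₇, e₈, e₉} = {e₃, e₇, e₉}
So ⟦French square disk that hit e₆⟧ = {e₃, e₇, e₉}.

{e₃, e₇, e₉}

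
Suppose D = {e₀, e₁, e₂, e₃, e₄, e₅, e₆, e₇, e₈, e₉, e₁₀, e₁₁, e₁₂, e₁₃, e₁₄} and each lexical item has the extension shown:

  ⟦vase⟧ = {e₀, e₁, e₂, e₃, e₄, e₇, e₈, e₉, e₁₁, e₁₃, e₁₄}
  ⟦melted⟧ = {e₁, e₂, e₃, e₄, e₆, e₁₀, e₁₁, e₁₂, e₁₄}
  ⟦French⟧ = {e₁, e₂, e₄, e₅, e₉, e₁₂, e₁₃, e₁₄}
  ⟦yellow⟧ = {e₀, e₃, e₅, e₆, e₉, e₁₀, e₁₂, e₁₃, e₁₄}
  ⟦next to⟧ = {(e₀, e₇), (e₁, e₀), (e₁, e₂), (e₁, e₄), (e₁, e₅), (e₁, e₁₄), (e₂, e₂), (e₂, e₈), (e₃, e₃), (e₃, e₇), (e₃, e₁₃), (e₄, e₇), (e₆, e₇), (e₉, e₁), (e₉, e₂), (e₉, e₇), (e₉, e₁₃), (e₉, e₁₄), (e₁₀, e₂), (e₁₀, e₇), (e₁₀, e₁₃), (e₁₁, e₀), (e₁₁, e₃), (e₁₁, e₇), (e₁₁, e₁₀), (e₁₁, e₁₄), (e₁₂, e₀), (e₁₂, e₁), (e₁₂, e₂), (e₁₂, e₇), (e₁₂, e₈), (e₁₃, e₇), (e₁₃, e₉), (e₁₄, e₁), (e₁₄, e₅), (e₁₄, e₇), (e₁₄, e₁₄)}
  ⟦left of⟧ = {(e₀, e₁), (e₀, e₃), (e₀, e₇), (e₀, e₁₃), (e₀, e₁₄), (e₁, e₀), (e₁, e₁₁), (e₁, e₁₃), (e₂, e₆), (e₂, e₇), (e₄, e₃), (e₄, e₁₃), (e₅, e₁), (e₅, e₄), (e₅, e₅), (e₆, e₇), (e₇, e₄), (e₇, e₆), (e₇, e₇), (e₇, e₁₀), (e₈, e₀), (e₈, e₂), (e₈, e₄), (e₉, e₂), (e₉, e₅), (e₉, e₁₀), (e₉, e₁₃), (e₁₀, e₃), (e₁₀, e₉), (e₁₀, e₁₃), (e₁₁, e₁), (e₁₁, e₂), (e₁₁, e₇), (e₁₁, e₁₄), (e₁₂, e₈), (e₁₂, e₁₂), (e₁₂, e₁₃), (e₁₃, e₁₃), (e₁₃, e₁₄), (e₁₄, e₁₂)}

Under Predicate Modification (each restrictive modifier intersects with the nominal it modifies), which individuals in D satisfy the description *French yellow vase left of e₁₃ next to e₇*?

{e₉, e₁₃}

⟦left of e₁₃⟧ = {x : ⟨x, e₁₃⟩ ∈ ⟦left of⟧} = {e₀, e₁, e₄, e₉, e₁₀, e₁₂, e₁₃}
⟦next to e₇⟧ = {x : ⟨x, e₇⟩ ∈ ⟦next to⟧} = {e₀, e₃, e₄, e₆, e₉, e₁₀, e₁₁, e₁₂, e₁₃, e₁₄}
⟦vase⟧ = {e₀, e₁, e₂, e₃, e₄, e₇, e₈, e₉, e₁₁, e₁₃, e₁₄}
… ∩ ⟦left of e₁₃⟧ = {e₀, e₁, e₂, e₃, e₄, e₇, e₈, e₉, e₁₁, e₁₃, e₁₄} ∩ {e₀, e₁, e₄, e₉, e₁₀, e₁₂, e₁₃} = {e₀, e₁, e₄, e₉, e₁₃}
… ∩ ⟦next to e₇⟧ = {e₀, e₁, e₄, e₉, e₁₃} ∩ {e₀, e₃, e₄, e₆, e₉, e₁₀, e₁₁, e₁₂, e₁₃, e₁₄} = {e₀, e₄, e₉, e₁₃}
… ∩ ⟦French⟧ = {e₀, e₄, e₉, e₁₃} ∩ {e₁, e₂, e₄, e₅, e₉, e₁₂, e₁₃, e₁₄} = {e₄, e₉, e₁₃}
… ∩ ⟦yellow⟧ = {e₄, e₉, e₁₃} ∩ {e₀, e₃, e₅, e₆, e₉, e₁₀, e₁₂, e₁₃, e₁₄} = {e₉, e₁₃}
So ⟦French yellow vase left of e₁₃ next to e₇⟧ = {e₉, e₁₃}.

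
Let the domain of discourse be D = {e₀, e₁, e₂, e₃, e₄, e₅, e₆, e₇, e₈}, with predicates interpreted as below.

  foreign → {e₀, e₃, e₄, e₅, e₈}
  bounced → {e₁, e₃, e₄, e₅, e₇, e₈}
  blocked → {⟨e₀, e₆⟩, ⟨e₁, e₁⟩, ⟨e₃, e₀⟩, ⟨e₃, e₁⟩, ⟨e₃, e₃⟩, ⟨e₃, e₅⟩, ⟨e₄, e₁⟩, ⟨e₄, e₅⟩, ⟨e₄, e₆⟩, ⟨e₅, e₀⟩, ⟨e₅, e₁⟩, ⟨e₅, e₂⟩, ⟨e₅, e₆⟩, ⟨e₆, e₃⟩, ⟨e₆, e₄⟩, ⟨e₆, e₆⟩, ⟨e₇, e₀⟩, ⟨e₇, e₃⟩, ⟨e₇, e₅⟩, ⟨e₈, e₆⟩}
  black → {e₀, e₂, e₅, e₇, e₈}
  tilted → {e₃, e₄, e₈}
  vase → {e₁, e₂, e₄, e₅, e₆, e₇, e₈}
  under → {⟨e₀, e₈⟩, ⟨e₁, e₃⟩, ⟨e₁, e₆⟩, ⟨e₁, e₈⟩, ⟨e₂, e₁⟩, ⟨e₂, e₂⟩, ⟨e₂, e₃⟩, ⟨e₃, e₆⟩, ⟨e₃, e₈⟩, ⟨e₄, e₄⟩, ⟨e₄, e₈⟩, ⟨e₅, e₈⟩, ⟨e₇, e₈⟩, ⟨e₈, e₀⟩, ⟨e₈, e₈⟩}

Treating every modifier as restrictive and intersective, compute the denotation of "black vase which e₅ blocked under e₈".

⟦which e₅ blocked⟧ = {x : ⟨e₅, x⟩ ∈ ⟦blocked⟧} = {e₀, e₁, e₂, e₆}
⟦under e₈⟧ = {x : ⟨x, e₈⟩ ∈ ⟦under⟧} = {e₀, e₁, e₃, e₄, e₅, e₇, e₈}
⟦vase⟧ = {e₁, e₂, e₄, e₅, e₆, e₇, e₈}
… ∩ ⟦which e₅ blocked⟧ = {e₁, e₂, e₄, e₅, e₆, e₇, e₈} ∩ {e₀, e₁, e₂, e₆} = {e₁, e₂, e₆}
… ∩ ⟦under e₈⟧ = {e₁, e₂, e₆} ∩ {e₀, e₁, e₃, e₄, e₅, e₇, e₈} = {e₁}
… ∩ ⟦black⟧ = {e₁} ∩ {e₀, e₂, e₅, e₇, e₈} = ∅
So ⟦black vase which e₅ blocked under e₈⟧ = {}.

{}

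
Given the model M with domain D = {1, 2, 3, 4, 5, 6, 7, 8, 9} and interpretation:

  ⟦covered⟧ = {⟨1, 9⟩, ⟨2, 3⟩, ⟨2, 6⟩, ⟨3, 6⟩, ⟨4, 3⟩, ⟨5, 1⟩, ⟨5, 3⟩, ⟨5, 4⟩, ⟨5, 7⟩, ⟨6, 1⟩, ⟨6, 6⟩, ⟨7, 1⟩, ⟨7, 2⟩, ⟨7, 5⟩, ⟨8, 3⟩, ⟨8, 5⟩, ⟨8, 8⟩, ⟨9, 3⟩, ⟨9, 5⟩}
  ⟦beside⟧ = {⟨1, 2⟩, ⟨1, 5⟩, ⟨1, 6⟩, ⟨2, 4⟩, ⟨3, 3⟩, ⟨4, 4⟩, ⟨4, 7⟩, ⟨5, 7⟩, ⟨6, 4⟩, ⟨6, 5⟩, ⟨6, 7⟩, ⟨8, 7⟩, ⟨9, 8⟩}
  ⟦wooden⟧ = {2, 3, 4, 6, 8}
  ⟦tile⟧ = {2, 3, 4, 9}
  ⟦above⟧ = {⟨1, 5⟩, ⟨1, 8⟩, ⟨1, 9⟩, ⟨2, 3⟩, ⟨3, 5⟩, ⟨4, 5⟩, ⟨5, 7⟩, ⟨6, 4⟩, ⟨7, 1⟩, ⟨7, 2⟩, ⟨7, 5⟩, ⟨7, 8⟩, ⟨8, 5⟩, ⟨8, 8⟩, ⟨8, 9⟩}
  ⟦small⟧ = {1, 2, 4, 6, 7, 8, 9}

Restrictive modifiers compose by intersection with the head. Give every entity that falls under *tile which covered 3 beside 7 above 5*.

⟦which covered 3⟧ = {x : ⟨x, 3⟩ ∈ ⟦covered⟧} = {2, 4, 5, 8, 9}
⟦beside 7⟧ = {x : ⟨x, 7⟩ ∈ ⟦beside⟧} = {4, 5, 6, 8}
⟦above 5⟧ = {x : ⟨x, 5⟩ ∈ ⟦above⟧} = {1, 3, 4, 7, 8}
⟦tile⟧ = {2, 3, 4, 9}
… ∩ ⟦which covered 3⟧ = {2, 3, 4, 9} ∩ {2, 4, 5, 8, 9} = {2, 4, 9}
… ∩ ⟦beside 7⟧ = {2, 4, 9} ∩ {4, 5, 6, 8} = {4}
… ∩ ⟦above 5⟧ = {4} ∩ {1, 3, 4, 7, 8} = {4}
So ⟦tile which covered 3 beside 7 above 5⟧ = {4}.

{4}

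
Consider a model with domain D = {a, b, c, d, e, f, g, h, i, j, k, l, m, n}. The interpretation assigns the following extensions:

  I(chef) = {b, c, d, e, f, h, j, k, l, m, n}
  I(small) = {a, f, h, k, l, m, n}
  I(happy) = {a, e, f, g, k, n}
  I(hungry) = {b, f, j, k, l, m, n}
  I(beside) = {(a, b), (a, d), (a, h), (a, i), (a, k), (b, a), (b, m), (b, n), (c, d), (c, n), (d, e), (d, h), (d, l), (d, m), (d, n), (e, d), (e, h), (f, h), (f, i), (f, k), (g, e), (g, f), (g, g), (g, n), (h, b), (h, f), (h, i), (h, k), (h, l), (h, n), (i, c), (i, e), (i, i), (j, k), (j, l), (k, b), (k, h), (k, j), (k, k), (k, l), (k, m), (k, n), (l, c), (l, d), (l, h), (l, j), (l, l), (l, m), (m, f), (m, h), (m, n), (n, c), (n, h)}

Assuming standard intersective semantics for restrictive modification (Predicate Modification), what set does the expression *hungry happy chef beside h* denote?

{f, k, n}

⟦beside h⟧ = {x : ⟨x, h⟩ ∈ ⟦beside⟧} = {a, d, e, f, k, l, m, n}
⟦chef⟧ = {b, c, d, e, f, h, j, k, l, m, n}
… ∩ ⟦beside h⟧ = {b, c, d, e, f, h, j, k, l, m, n} ∩ {a, d, e, f, k, l, m, n} = {d, e, f, k, l, m, n}
… ∩ ⟦hungry⟧ = {d, e, f, k, l, m, n} ∩ {b, f, j, k, l, m, n} = {f, k, l, m, n}
… ∩ ⟦happy⟧ = {f, k, l, m, n} ∩ {a, e, f, g, k, n} = {f, k, n}
So ⟦hungry happy chef beside h⟧ = {f, k, n}.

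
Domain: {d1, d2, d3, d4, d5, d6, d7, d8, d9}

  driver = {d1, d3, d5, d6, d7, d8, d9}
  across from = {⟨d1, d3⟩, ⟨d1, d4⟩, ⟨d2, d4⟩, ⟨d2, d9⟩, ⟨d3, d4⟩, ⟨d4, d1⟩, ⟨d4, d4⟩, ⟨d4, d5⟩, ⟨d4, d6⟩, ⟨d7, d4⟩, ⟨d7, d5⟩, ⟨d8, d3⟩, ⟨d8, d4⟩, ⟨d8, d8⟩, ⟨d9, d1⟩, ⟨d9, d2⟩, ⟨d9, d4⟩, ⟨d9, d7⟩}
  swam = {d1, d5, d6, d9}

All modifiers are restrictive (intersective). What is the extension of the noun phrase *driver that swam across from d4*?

{d1, d9}

⟦that swam⟧ = ⟦swam⟧ = {d1, d5, d6, d9}
⟦across from d4⟧ = {x : ⟨x, d4⟩ ∈ ⟦across from⟧} = {d1, d2, d3, d4, d7, d8, d9}
⟦driver⟧ = {d1, d3, d5, d6, d7, d8, d9}
… ∩ ⟦that swam⟧ = {d1, d3, d5, d6, d7, d8, d9} ∩ {d1, d5, d6, d9} = {d1, d5, d6, d9}
… ∩ ⟦across from d4⟧ = {d1, d5, d6, d9} ∩ {d1, d2, d3, d4, d7, d8, d9} = {d1, d9}
So ⟦driver that swam across from d4⟧ = {d1, d9}.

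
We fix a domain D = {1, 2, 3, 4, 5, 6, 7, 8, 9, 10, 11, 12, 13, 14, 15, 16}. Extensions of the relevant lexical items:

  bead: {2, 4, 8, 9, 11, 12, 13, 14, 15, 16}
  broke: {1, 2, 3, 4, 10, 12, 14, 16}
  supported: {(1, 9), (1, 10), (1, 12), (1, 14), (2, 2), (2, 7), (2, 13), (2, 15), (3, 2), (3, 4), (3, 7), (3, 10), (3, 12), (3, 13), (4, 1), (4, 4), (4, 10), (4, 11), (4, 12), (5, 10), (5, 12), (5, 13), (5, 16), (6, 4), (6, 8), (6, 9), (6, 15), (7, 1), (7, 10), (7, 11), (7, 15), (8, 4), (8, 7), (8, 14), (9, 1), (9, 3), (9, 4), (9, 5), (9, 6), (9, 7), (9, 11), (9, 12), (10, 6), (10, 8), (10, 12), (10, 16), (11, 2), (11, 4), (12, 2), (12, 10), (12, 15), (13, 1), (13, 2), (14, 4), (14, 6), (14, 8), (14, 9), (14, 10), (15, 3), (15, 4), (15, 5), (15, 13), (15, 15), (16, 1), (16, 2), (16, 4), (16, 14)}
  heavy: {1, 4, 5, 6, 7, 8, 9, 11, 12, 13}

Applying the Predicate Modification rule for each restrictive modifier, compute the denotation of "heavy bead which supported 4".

{4, 8, 9, 11}

⟦which supported 4⟧ = {x : ⟨x, 4⟩ ∈ ⟦supported⟧} = {3, 4, 6, 8, 9, 11, 14, 15, 16}
⟦bead⟧ = {2, 4, 8, 9, 11, 12, 13, 14, 15, 16}
… ∩ ⟦which supported 4⟧ = {2, 4, 8, 9, 11, 12, 13, 14, 15, 16} ∩ {3, 4, 6, 8, 9, 11, 14, 15, 16} = {4, 8, 9, 11, 14, 15, 16}
… ∩ ⟦heavy⟧ = {4, 8, 9, 11, 14, 15, 16} ∩ {1, 4, 5, 6, 7, 8, 9, 11, 12, 13} = {4, 8, 9, 11}
So ⟦heavy bead which supported 4⟧ = {4, 8, 9, 11}.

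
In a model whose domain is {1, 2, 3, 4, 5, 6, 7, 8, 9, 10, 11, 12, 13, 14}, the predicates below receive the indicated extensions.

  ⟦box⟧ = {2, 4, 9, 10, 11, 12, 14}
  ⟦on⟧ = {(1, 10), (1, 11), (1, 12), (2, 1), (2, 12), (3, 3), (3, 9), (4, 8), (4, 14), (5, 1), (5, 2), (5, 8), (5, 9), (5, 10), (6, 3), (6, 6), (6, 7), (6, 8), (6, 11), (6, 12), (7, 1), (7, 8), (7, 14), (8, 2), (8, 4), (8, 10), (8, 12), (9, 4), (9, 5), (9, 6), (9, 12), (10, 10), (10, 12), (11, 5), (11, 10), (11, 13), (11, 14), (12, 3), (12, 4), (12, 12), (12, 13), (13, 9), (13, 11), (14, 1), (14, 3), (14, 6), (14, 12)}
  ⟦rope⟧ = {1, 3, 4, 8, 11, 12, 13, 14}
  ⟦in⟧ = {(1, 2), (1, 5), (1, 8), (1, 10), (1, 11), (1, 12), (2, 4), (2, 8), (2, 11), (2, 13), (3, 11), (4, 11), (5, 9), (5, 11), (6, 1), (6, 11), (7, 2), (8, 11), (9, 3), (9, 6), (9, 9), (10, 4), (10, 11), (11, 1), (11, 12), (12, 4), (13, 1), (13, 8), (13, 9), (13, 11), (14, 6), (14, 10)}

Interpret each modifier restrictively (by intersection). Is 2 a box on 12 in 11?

yes

⟦on 12⟧ = {x : ⟨x, 12⟩ ∈ ⟦on⟧} = {1, 2, 6, 8, 9, 10, 12, 14}
⟦in 11⟧ = {x : ⟨x, 11⟩ ∈ ⟦in⟧} = {1, 2, 3, 4, 5, 6, 8, 10, 13}
⟦box⟧ = {2, 4, 9, 10, 11, 12, 14}
… ∩ ⟦on 12⟧ = {2, 4, 9, 10, 11, 12, 14} ∩ {1, 2, 6, 8, 9, 10, 12, 14} = {2, 9, 10, 12, 14}
… ∩ ⟦in 11⟧ = {2, 9, 10, 12, 14} ∩ {1, 2, 3, 4, 5, 6, 8, 10, 13} = {2, 10}
⟦box on 12 in 11⟧ = {2, 10}; 2 ∈ this set.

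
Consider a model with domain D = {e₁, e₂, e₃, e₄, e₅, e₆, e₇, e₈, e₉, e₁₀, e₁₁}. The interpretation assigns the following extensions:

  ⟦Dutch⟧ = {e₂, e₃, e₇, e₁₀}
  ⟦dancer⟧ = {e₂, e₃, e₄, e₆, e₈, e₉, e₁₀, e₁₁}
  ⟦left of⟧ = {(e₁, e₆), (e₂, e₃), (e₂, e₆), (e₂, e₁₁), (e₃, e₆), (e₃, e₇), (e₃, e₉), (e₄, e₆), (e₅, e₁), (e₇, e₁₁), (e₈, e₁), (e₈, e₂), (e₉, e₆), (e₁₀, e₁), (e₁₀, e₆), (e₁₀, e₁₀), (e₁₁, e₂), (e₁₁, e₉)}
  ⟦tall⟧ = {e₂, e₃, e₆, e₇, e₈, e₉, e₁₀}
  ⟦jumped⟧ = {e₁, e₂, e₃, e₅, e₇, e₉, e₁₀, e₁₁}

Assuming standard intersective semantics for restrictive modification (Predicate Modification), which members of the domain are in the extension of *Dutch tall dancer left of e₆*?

{e₂, e₃, e₁₀}

⟦left of e₆⟧ = {x : ⟨x, e₆⟩ ∈ ⟦left of⟧} = {e₁, e₂, e₃, e₄, e₉, e₁₀}
⟦dancer⟧ = {e₂, e₃, e₄, e₆, e₈, e₉, e₁₀, e₁₁}
… ∩ ⟦left of e₆⟧ = {e₂, e₃, e₄, e₆, e₈, e₉, e₁₀, e₁₁} ∩ {e₁, e₂, e₃, e₄, e₉, e₁₀} = {e₂, e₃, e₄, e₉, e₁₀}
… ∩ ⟦Dutch⟧ = {e₂, e₃, e₄, e₉, e₁₀} ∩ {e₂, e₃, e₇, e₁₀} = {e₂, e₃, e₁₀}
… ∩ ⟦tall⟧ = {e₂, e₃, e₁₀} ∩ {e₂, e₃, e₆, e₇, e₈, e₉, e₁₀} = {e₂, e₃, e₁₀}
So ⟦Dutch tall dancer left of e₆⟧ = {e₂, e₃, e₁₀}.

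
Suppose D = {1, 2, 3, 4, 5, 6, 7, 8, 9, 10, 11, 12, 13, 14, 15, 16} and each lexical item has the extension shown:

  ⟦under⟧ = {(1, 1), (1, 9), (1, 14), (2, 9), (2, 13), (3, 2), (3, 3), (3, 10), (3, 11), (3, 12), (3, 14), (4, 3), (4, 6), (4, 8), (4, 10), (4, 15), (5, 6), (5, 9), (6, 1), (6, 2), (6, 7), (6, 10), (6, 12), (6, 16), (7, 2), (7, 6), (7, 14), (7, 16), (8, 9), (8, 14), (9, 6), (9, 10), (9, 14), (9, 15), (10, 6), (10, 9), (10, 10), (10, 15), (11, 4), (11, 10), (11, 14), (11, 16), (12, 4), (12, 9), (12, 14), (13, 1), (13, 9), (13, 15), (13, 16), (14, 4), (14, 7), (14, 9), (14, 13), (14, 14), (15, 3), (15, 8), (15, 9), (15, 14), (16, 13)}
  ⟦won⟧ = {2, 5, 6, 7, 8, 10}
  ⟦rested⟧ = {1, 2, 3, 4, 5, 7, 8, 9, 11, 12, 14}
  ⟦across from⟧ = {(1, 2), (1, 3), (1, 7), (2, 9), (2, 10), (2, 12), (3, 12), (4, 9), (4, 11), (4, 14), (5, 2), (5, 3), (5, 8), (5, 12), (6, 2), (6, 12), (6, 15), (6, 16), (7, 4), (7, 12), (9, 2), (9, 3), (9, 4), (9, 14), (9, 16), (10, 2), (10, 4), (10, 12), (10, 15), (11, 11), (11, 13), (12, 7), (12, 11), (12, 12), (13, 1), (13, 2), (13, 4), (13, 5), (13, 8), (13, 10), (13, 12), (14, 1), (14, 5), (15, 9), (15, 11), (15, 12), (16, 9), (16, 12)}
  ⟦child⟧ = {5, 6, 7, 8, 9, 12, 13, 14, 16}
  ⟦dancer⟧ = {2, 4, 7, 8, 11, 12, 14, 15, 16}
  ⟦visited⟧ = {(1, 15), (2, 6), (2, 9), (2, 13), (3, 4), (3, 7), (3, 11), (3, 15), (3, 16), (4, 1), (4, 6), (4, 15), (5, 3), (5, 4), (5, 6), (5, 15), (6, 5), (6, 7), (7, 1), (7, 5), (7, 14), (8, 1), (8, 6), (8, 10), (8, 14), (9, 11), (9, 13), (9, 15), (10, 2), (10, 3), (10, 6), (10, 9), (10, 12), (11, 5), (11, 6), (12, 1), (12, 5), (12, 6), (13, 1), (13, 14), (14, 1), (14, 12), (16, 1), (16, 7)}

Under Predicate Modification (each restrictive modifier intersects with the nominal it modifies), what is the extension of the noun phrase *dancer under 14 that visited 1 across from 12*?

⟦under 14⟧ = {x : ⟨x, 14⟩ ∈ ⟦under⟧} = {1, 3, 7, 8, 9, 11, 12, 14, 15}
⟦that visited 1⟧ = {x : ⟨x, 1⟩ ∈ ⟦visited⟧} = {4, 7, 8, 12, 13, 14, 16}
⟦across from 12⟧ = {x : ⟨x, 12⟩ ∈ ⟦across from⟧} = {2, 3, 5, 6, 7, 10, 12, 13, 15, 16}
⟦dancer⟧ = {2, 4, 7, 8, 11, 12, 14, 15, 16}
… ∩ ⟦under 14⟧ = {2, 4, 7, 8, 11, 12, 14, 15, 16} ∩ {1, 3, 7, 8, 9, 11, 12, 14, 15} = {7, 8, 11, 12, 14, 15}
… ∩ ⟦that visited 1⟧ = {7, 8, 11, 12, 14, 15} ∩ {4, 7, 8, 12, 13, 14, 16} = {7, 8, 12, 14}
… ∩ ⟦across from 12⟧ = {7, 8, 12, 14} ∩ {2, 3, 5, 6, 7, 10, 12, 13, 15, 16} = {7, 12}
So ⟦dancer under 14 that visited 1 across from 12⟧ = {7, 12}.

{7, 12}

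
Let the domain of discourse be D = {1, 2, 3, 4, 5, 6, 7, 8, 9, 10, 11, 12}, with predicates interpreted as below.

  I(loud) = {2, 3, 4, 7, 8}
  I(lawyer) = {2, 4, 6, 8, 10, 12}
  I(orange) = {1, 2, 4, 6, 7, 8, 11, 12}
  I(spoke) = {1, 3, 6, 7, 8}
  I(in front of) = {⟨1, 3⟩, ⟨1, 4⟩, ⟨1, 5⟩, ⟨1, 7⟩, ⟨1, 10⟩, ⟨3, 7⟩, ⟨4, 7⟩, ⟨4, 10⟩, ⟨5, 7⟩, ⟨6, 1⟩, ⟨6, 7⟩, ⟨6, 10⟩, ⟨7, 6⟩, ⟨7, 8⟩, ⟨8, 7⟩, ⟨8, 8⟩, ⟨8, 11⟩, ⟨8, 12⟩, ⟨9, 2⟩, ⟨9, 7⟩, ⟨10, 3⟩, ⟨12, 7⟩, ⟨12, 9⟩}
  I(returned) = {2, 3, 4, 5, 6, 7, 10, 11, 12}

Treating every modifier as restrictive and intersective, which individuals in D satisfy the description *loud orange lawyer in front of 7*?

⟦in front of 7⟧ = {x : ⟨x, 7⟩ ∈ ⟦in front of⟧} = {1, 3, 4, 5, 6, 8, 9, 12}
⟦lawyer⟧ = {2, 4, 6, 8, 10, 12}
… ∩ ⟦in front of 7⟧ = {2, 4, 6, 8, 10, 12} ∩ {1, 3, 4, 5, 6, 8, 9, 12} = {4, 6, 8, 12}
… ∩ ⟦loud⟧ = {4, 6, 8, 12} ∩ {2, 3, 4, 7, 8} = {4, 8}
… ∩ ⟦orange⟧ = {4, 8} ∩ {1, 2, 4, 6, 7, 8, 11, 12} = {4, 8}
So ⟦loud orange lawyer in front of 7⟧ = {4, 8}.

{4, 8}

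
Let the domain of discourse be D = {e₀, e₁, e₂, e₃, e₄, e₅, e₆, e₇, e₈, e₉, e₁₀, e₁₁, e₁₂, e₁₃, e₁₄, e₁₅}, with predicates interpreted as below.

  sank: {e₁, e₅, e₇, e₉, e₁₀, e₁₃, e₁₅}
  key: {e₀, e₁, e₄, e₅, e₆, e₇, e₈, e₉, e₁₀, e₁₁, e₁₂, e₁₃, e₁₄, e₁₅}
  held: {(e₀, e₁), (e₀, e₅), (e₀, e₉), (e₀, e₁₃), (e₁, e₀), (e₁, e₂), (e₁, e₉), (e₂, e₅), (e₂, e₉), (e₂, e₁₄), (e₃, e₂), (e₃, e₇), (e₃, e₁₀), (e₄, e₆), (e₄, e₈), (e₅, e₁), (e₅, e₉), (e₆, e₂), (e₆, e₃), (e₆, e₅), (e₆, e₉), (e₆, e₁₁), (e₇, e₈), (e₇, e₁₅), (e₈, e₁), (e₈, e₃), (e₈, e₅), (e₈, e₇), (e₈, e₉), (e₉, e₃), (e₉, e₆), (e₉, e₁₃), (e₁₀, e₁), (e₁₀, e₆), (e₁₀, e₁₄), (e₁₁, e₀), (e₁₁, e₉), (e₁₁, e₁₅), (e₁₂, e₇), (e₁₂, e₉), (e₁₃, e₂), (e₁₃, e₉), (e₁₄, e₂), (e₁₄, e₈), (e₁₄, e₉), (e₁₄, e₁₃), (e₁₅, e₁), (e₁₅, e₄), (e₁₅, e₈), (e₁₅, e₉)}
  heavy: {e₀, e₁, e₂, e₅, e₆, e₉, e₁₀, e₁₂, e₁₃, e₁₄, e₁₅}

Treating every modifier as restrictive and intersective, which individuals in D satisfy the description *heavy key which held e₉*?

{e₀, e₁, e₅, e₆, e₁₂, e₁₃, e₁₄, e₁₅}

⟦which held e₉⟧ = {x : ⟨x, e₉⟩ ∈ ⟦held⟧} = {e₀, e₁, e₂, e₅, e₆, e₈, e₁₁, e₁₂, e₁₃, e₁₄, e₁₅}
⟦key⟧ = {e₀, e₁, e₄, e₅, e₆, e₇, e₈, e₉, e₁₀, e₁₁, e₁₂, e₁₃, e₁₄, e₁₅}
… ∩ ⟦which held e₉⟧ = {e₀, e₁, e₄, e₅, e₆, e₇, e₈, e₉, e₁₀, e₁₁, e₁₂, e₁₃, e₁₄, e₁₅} ∩ {e₀, e₁, e₂, e₅, e₆, e₈, e₁₁, e₁₂, e₁₃, e₁₄, e₁₅} = {e₀, e₁, e₅, e₆, e₈, e₁₁, e₁₂, e₁₃, e₁₄, e₁₅}
… ∩ ⟦heavy⟧ = {e₀, e₁, e₅, e₆, e₈, e₁₁, e₁₂, e₁₃, e₁₄, e₁₅} ∩ {e₀, e₁, e₂, e₅, e₆, e₉, e₁₀, e₁₂, e₁₃, e₁₄, e₁₅} = {e₀, e₁, e₅, e₆, e₁₂, e₁₃, e₁₄, e₁₅}
So ⟦heavy key which held e₉⟧ = {e₀, e₁, e₅, e₆, e₁₂, e₁₃, e₁₄, e₁₅}.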